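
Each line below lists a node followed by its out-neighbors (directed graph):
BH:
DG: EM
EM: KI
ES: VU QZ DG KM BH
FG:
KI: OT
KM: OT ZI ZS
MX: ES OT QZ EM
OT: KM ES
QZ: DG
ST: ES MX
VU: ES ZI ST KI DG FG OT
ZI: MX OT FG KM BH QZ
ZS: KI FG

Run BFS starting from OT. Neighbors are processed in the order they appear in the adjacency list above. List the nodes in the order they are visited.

Visit OT; enqueue KM, ES → queue [KM, ES]
Visit KM; enqueue ZI, ZS → queue [ES, ZI, ZS]
Visit ES; enqueue VU, QZ, DG, BH → queue [ZI, ZS, VU, QZ, DG, BH]
Visit ZI; enqueue MX, FG → queue [ZS, VU, QZ, DG, BH, MX, FG]
Visit ZS; enqueue KI → queue [VU, QZ, DG, BH, MX, FG, KI]
Visit VU; enqueue ST → queue [QZ, DG, BH, MX, FG, KI, ST]
Visit QZ → queue [DG, BH, MX, FG, KI, ST]
Visit DG; enqueue EM → queue [BH, MX, FG, KI, ST, EM]
Visit BH → queue [MX, FG, KI, ST, EM]
Visit MX → queue [FG, KI, ST, EM]
Visit FG → queue [KI, ST, EM]
Visit KI → queue [ST, EM]
Visit ST → queue [EM]
Visit EM → queue []

OT, KM, ES, ZI, ZS, VU, QZ, DG, BH, MX, FG, KI, ST, EM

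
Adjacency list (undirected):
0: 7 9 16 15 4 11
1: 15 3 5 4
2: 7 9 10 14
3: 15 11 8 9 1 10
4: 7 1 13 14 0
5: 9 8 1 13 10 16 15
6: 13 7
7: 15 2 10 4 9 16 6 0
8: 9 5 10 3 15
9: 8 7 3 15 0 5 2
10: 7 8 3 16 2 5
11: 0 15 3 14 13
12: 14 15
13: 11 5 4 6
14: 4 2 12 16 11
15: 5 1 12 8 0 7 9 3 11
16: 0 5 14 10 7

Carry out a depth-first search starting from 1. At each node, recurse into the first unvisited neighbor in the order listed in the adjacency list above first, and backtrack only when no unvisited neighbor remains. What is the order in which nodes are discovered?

1 → 15 → 5 → 9 → 8 → 10 → 7 → 2 → 14 → 4 → 13 → 11 → 0 → 16 → 3 → 6 → 12

Visit 1
1 → 15
15 → 5
5 → 9
9 → 8
8 → 10
10 → 7
7 → 2
2 → 14
14 → 4
4 → 13
13 → 11
11 → 0
0 → 16
11 → 3
13 → 6
14 → 12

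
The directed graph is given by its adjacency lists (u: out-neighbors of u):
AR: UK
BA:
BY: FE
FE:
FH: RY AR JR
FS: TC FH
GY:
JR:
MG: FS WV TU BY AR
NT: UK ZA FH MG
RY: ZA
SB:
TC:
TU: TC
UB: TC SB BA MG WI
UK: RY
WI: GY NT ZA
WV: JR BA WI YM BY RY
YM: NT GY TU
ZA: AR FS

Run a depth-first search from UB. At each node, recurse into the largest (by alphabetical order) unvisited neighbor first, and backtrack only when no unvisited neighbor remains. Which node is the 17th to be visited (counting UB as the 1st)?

BY

Visit UB
UB → WI
WI → ZA
ZA → FS
FS → TC
FS → FH
FH → RY
FH → JR
FH → AR
AR → UK
WI → NT
NT → MG
MG → WV
WV → YM
YM → TU
YM → GY
WV → BY
BY → FE
WV → BA
UB → SB

Visit order: UB, WI, ZA, FS, TC, FH, RY, JR, AR, UK, NT, MG, WV, YM, TU, GY, BY, FE, BA, SB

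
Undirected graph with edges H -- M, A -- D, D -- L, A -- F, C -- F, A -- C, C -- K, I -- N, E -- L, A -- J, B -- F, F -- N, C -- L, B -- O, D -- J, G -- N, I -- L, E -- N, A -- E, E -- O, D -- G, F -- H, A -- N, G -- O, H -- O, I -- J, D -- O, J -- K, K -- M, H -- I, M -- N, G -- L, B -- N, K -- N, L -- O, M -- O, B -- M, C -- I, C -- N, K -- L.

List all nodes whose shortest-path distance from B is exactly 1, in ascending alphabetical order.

F, M, N, O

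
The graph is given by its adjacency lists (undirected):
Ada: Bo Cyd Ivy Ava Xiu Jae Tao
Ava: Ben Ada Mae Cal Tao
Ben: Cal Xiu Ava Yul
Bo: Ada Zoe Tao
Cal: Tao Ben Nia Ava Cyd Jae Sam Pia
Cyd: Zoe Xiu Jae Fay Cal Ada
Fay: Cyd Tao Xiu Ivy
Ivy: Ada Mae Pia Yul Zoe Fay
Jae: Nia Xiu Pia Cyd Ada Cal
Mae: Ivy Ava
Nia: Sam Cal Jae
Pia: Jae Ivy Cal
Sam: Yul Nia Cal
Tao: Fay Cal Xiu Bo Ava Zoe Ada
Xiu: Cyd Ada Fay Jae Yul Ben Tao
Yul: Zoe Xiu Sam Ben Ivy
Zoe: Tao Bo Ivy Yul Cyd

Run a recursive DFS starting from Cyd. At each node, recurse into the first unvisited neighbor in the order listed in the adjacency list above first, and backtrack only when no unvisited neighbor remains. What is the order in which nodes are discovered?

Visit Cyd
Cyd → Zoe
Zoe → Tao
Tao → Fay
Fay → Xiu
Xiu → Ada
Ada → Bo
Ada → Ivy
Ivy → Mae
Mae → Ava
Ava → Ben
Ben → Cal
Cal → Nia
Nia → Sam
Sam → Yul
Nia → Jae
Jae → Pia

Cyd Zoe Tao Fay Xiu Ada Bo Ivy Mae Ava Ben Cal Nia Sam Yul Jae Pia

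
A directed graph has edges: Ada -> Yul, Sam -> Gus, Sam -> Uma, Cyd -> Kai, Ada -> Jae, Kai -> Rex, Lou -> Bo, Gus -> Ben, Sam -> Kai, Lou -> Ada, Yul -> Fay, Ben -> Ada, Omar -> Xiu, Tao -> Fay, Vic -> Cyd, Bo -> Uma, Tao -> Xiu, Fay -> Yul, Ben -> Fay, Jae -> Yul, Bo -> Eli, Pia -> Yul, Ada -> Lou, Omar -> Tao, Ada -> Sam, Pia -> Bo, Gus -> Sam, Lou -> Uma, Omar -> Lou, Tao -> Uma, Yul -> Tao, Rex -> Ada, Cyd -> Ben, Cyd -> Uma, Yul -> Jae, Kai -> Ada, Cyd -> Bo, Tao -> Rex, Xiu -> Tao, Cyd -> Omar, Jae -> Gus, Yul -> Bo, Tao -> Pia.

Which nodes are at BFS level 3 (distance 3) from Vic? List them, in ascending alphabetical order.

Level 0: Vic
Level 1: Cyd
Level 2: Ben, Bo, Kai, Omar, Uma
Level 3: Ada, Eli, Fay, Lou, Rex, Tao, Xiu
Level 4: Jae, Pia, Sam, Yul
Level 5: Gus

Ada, Eli, Fay, Lou, Rex, Tao, Xiu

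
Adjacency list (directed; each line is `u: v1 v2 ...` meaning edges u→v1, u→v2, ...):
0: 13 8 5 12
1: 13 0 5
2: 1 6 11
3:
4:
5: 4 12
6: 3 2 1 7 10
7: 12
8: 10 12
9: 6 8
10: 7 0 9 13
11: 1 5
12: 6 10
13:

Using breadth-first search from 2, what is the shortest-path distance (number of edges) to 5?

Level 0: 2
Level 1: 1, 6, 11
Level 2: 0, 3, 5, 7, 10, 13
Level 3: 4, 8, 9, 12
5 first appears at level 2.

2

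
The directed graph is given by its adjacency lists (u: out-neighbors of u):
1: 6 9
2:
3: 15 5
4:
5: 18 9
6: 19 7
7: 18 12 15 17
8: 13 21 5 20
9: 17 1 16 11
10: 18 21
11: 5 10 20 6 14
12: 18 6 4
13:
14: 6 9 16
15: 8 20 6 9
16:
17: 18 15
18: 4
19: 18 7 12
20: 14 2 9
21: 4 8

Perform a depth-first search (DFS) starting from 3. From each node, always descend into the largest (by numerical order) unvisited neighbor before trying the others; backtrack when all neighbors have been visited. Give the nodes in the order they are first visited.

3, 15, 20, 14, 16, 9, 17, 18, 4, 11, 10, 21, 8, 13, 5, 6, 19, 12, 7, 1, 2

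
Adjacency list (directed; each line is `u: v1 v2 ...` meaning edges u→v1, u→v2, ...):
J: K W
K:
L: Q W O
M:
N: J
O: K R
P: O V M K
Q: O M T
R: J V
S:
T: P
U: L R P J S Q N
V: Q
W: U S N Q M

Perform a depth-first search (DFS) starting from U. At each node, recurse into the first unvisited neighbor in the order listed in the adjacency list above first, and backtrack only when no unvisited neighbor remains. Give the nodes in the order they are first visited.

U → L → Q → O → K → R → J → W → S → N → M → V → T → P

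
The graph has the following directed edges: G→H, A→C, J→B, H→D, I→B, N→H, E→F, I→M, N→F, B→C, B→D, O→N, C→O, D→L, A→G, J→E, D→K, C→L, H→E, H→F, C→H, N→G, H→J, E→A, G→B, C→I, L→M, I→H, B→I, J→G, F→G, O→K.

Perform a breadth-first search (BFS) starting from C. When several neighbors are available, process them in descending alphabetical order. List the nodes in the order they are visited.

Visit C; enqueue O, L, I, H → queue [O, L, I, H]
Visit O; enqueue N, K → queue [L, I, H, N, K]
Visit L; enqueue M → queue [I, H, N, K, M]
Visit I; enqueue B → queue [H, N, K, M, B]
Visit H; enqueue J, F, E, D → queue [N, K, M, B, J, F, E, D]
Visit N; enqueue G → queue [K, M, B, J, F, E, D, G]
Visit K → queue [M, B, J, F, E, D, G]
Visit M → queue [B, J, F, E, D, G]
Visit B → queue [J, F, E, D, G]
Visit J → queue [F, E, D, G]
Visit F → queue [E, D, G]
Visit E; enqueue A → queue [D, G, A]
Visit D → queue [G, A]
Visit G → queue [A]
Visit A → queue []

C, O, L, I, H, N, K, M, B, J, F, E, D, G, A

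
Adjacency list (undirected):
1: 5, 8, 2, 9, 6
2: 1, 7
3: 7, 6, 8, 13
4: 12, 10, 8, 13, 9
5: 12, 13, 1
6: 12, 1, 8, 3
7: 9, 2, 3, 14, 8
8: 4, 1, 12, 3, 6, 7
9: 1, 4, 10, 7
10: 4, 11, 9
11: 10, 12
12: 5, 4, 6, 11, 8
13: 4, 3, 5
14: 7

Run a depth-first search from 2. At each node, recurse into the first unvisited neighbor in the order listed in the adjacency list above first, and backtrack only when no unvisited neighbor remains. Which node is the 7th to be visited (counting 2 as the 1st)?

Visit 2
2 → 1
1 → 5
5 → 12
12 → 4
4 → 10
10 → 11
10 → 9
9 → 7
7 → 3
3 → 6
6 → 8
3 → 13
7 → 14

Visit order: 2, 1, 5, 12, 4, 10, 11, 9, 7, 3, 6, 8, 13, 14

11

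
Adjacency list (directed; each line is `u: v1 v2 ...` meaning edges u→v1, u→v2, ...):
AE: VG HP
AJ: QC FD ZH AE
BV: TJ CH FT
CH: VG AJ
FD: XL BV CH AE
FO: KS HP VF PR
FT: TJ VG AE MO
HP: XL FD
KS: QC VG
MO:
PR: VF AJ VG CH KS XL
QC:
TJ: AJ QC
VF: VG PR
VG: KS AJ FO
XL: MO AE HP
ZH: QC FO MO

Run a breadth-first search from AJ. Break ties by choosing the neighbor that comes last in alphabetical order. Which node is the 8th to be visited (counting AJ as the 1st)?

Visit AJ; enqueue ZH, QC, FD, AE → queue [ZH, QC, FD, AE]
Visit ZH; enqueue MO, FO → queue [QC, FD, AE, MO, FO]
Visit QC → queue [FD, AE, MO, FO]
Visit FD; enqueue XL, CH, BV → queue [AE, MO, FO, XL, CH, BV]
Visit AE; enqueue VG, HP → queue [MO, FO, XL, CH, BV, VG, HP]
Visit MO → queue [FO, XL, CH, BV, VG, HP]
Visit FO; enqueue VF, PR, KS → queue [XL, CH, BV, VG, HP, VF, PR, KS]
Visit XL → queue [CH, BV, VG, HP, VF, PR, KS]
Visit CH → queue [BV, VG, HP, VF, PR, KS]
Visit BV; enqueue TJ, FT → queue [VG, HP, VF, PR, KS, TJ, FT]
Visit VG → queue [HP, VF, PR, KS, TJ, FT]
Visit HP → queue [VF, PR, KS, TJ, FT]
Visit VF → queue [PR, KS, TJ, FT]
Visit PR → queue [KS, TJ, FT]
Visit KS → queue [TJ, FT]
Visit TJ → queue [FT]
Visit FT → queue []

Visit order: AJ, ZH, QC, FD, AE, MO, FO, XL, CH, BV, VG, HP, VF, PR, KS, TJ, FT

XL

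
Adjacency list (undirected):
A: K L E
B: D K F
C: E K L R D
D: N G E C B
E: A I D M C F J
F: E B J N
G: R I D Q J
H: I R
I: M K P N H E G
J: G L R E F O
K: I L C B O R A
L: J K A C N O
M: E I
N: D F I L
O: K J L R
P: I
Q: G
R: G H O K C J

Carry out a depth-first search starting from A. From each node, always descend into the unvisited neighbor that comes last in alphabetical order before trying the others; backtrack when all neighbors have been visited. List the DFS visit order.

A -> L -> O -> R -> K -> I -> P -> N -> F -> J -> G -> Q -> D -> E -> M -> C -> B -> H

Visit A
A → L
L → O
O → R
R → K
K → I
I → P
I → N
N → F
F → J
J → G
G → Q
G → D
D → E
E → M
E → C
D → B
I → H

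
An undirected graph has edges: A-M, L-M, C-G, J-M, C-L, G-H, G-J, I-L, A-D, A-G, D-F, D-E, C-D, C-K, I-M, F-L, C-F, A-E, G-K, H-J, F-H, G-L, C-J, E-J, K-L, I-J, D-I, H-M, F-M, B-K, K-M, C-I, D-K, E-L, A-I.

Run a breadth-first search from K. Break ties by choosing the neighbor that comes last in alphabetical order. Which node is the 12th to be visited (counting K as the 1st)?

A

Visit K; enqueue M, L, G, D, C, B → queue [M, L, G, D, C, B]
Visit M; enqueue J, I, H, F, A → queue [L, G, D, C, B, J, I, H, F, A]
Visit L; enqueue E → queue [G, D, C, B, J, I, H, F, A, E]
Visit G → queue [D, C, B, J, I, H, F, A, E]
Visit D → queue [C, B, J, I, H, F, A, E]
Visit C → queue [B, J, I, H, F, A, E]
Visit B → queue [J, I, H, F, A, E]
Visit J → queue [I, H, F, A, E]
Visit I → queue [H, F, A, E]
Visit H → queue [F, A, E]
Visit F → queue [A, E]
Visit A → queue [E]
Visit E → queue []

Visit order: K, M, L, G, D, C, B, J, I, H, F, A, E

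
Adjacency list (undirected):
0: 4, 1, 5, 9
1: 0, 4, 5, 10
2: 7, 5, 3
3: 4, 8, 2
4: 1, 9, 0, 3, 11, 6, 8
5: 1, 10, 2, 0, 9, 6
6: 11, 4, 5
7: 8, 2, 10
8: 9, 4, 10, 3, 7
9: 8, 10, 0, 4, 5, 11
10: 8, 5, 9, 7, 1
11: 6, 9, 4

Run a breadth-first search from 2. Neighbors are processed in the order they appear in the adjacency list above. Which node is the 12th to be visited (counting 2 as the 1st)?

Visit 2; enqueue 7, 5, 3 → queue [7, 5, 3]
Visit 7; enqueue 8, 10 → queue [5, 3, 8, 10]
Visit 5; enqueue 1, 0, 9, 6 → queue [3, 8, 10, 1, 0, 9, 6]
Visit 3; enqueue 4 → queue [8, 10, 1, 0, 9, 6, 4]
Visit 8 → queue [10, 1, 0, 9, 6, 4]
Visit 10 → queue [1, 0, 9, 6, 4]
Visit 1 → queue [0, 9, 6, 4]
Visit 0 → queue [9, 6, 4]
Visit 9; enqueue 11 → queue [6, 4, 11]
Visit 6 → queue [4, 11]
Visit 4 → queue [11]
Visit 11 → queue []

Visit order: 2, 7, 5, 3, 8, 10, 1, 0, 9, 6, 4, 11

11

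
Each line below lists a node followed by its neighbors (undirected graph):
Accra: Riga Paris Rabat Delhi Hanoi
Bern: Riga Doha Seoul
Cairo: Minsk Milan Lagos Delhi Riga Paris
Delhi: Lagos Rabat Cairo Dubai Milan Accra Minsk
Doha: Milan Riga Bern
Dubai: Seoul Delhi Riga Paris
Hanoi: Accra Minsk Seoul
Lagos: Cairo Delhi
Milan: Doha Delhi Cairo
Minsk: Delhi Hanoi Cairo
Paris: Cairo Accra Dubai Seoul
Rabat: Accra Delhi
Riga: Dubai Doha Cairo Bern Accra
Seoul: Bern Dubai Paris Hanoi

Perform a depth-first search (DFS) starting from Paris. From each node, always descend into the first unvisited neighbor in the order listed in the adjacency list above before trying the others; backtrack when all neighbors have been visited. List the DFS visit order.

Paris -> Cairo -> Minsk -> Delhi -> Lagos -> Rabat -> Accra -> Riga -> Dubai -> Seoul -> Bern -> Doha -> Milan -> Hanoi

Visit Paris
Paris → Cairo
Cairo → Minsk
Minsk → Delhi
Delhi → Lagos
Delhi → Rabat
Rabat → Accra
Accra → Riga
Riga → Dubai
Dubai → Seoul
Seoul → Bern
Bern → Doha
Doha → Milan
Seoul → Hanoi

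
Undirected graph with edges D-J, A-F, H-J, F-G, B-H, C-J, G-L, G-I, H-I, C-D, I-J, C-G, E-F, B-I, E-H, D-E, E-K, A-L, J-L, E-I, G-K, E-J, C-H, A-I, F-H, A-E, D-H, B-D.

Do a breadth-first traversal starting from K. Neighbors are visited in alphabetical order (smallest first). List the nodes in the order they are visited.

K, E, G, A, D, F, H, I, J, C, L, B

Visit K; enqueue E, G → queue [E, G]
Visit E; enqueue A, D, F, H, I, J → queue [G, A, D, F, H, I, J]
Visit G; enqueue C, L → queue [A, D, F, H, I, J, C, L]
Visit A → queue [D, F, H, I, J, C, L]
Visit D; enqueue B → queue [F, H, I, J, C, L, B]
Visit F → queue [H, I, J, C, L, B]
Visit H → queue [I, J, C, L, B]
Visit I → queue [J, C, L, B]
Visit J → queue [C, L, B]
Visit C → queue [L, B]
Visit L → queue [B]
Visit B → queue []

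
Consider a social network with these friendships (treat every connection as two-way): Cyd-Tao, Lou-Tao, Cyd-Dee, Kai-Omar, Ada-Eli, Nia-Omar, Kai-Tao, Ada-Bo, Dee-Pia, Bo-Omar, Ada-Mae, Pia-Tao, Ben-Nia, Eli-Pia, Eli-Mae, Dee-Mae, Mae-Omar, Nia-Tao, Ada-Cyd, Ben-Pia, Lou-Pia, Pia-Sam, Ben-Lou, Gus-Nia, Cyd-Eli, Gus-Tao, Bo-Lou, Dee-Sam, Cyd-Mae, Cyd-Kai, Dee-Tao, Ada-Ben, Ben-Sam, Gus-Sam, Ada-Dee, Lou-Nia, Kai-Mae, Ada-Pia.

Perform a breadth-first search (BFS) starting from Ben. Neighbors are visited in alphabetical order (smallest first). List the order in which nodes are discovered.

Ben, Ada, Lou, Nia, Pia, Sam, Bo, Cyd, Dee, Eli, Mae, Tao, Gus, Omar, Kai

Visit Ben; enqueue Ada, Lou, Nia, Pia, Sam → queue [Ada, Lou, Nia, Pia, Sam]
Visit Ada; enqueue Bo, Cyd, Dee, Eli, Mae → queue [Lou, Nia, Pia, Sam, Bo, Cyd, Dee, Eli, Mae]
Visit Lou; enqueue Tao → queue [Nia, Pia, Sam, Bo, Cyd, Dee, Eli, Mae, Tao]
Visit Nia; enqueue Gus, Omar → queue [Pia, Sam, Bo, Cyd, Dee, Eli, Mae, Tao, Gus, Omar]
Visit Pia → queue [Sam, Bo, Cyd, Dee, Eli, Mae, Tao, Gus, Omar]
Visit Sam → queue [Bo, Cyd, Dee, Eli, Mae, Tao, Gus, Omar]
Visit Bo → queue [Cyd, Dee, Eli, Mae, Tao, Gus, Omar]
Visit Cyd; enqueue Kai → queue [Dee, Eli, Mae, Tao, Gus, Omar, Kai]
Visit Dee → queue [Eli, Mae, Tao, Gus, Omar, Kai]
Visit Eli → queue [Mae, Tao, Gus, Omar, Kai]
Visit Mae → queue [Tao, Gus, Omar, Kai]
Visit Tao → queue [Gus, Omar, Kai]
Visit Gus → queue [Omar, Kai]
Visit Omar → queue [Kai]
Visit Kai → queue []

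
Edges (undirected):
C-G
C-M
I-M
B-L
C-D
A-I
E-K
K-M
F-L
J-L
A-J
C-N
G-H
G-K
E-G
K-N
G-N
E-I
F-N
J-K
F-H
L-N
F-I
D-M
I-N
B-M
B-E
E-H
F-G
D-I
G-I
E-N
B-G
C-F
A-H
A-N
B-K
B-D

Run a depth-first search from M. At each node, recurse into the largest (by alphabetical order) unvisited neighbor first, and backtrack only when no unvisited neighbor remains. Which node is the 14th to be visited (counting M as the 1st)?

E

Visit M
M → K
K → N
N → L
L → J
J → A
A → I
I → G
G → H
H → F
F → C
C → D
D → B
B → E

Visit order: M, K, N, L, J, A, I, G, H, F, C, D, B, E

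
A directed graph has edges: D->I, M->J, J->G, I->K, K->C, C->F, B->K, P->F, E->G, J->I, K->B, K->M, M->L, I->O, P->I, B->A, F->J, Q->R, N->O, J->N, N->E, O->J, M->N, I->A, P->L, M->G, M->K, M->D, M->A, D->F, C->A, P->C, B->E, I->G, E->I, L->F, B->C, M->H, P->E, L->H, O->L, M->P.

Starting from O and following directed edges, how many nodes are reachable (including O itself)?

16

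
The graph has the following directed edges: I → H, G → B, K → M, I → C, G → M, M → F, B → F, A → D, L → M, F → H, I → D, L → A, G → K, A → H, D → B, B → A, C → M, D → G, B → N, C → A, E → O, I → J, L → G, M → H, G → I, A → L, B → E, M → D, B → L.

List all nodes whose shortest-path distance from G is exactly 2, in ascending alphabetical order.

Level 0: G
Level 1: B, I, K, M
Level 2: A, C, D, E, F, H, J, L, N
Level 3: O

A, C, D, E, F, H, J, L, N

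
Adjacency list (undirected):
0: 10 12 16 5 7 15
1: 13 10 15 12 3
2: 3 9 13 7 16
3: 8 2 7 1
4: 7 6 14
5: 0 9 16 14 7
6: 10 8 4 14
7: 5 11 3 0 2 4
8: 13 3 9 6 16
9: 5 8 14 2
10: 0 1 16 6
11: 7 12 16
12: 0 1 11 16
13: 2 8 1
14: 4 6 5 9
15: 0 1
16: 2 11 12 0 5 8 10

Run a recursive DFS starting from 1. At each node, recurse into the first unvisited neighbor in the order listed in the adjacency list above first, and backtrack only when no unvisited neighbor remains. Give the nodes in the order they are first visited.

1 13 2 3 8 9 5 0 10 16 11 7 4 6 14 12 15

Visit 1
1 → 13
13 → 2
2 → 3
3 → 8
8 → 9
9 → 5
5 → 0
0 → 10
10 → 16
16 → 11
11 → 7
7 → 4
4 → 6
6 → 14
11 → 12
0 → 15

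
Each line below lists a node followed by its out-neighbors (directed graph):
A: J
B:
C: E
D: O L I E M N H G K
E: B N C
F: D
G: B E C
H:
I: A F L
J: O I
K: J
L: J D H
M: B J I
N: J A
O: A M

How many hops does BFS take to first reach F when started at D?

2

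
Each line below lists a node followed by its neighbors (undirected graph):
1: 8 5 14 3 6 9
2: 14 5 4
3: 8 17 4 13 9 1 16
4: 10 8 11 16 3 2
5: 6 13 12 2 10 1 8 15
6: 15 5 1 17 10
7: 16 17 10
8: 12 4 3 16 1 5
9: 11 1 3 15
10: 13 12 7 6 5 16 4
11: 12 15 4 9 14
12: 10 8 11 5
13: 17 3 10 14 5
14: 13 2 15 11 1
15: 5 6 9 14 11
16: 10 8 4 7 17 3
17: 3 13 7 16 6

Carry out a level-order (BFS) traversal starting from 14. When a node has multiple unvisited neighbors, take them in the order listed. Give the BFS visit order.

Visit 14; enqueue 13, 2, 15, 11, 1 → queue [13, 2, 15, 11, 1]
Visit 13; enqueue 17, 3, 10, 5 → queue [2, 15, 11, 1, 17, 3, 10, 5]
Visit 2; enqueue 4 → queue [15, 11, 1, 17, 3, 10, 5, 4]
Visit 15; enqueue 6, 9 → queue [11, 1, 17, 3, 10, 5, 4, 6, 9]
Visit 11; enqueue 12 → queue [1, 17, 3, 10, 5, 4, 6, 9, 12]
Visit 1; enqueue 8 → queue [17, 3, 10, 5, 4, 6, 9, 12, 8]
Visit 17; enqueue 7, 16 → queue [3, 10, 5, 4, 6, 9, 12, 8, 7, 16]
Visit 3 → queue [10, 5, 4, 6, 9, 12, 8, 7, 16]
Visit 10 → queue [5, 4, 6, 9, 12, 8, 7, 16]
Visit 5 → queue [4, 6, 9, 12, 8, 7, 16]
Visit 4 → queue [6, 9, 12, 8, 7, 16]
Visit 6 → queue [9, 12, 8, 7, 16]
Visit 9 → queue [12, 8, 7, 16]
Visit 12 → queue [8, 7, 16]
Visit 8 → queue [7, 16]
Visit 7 → queue [16]
Visit 16 → queue []

14 -> 13 -> 2 -> 15 -> 11 -> 1 -> 17 -> 3 -> 10 -> 5 -> 4 -> 6 -> 9 -> 12 -> 8 -> 7 -> 16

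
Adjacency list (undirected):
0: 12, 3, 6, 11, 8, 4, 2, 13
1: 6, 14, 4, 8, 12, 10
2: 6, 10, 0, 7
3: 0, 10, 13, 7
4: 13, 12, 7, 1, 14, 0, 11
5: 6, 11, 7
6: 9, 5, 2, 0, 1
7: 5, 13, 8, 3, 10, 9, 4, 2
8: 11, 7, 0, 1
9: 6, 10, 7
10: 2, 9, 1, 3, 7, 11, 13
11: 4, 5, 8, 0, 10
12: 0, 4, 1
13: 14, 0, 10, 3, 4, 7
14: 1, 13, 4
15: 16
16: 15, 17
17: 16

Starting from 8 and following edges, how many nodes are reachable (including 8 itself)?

15

BFS from 8 visits: 8, 0, 1, 7, 11, 2, 3, 4, 6, 12, 13, 10, 14, 5, 9
Reachable nodes: 15 of 18 total.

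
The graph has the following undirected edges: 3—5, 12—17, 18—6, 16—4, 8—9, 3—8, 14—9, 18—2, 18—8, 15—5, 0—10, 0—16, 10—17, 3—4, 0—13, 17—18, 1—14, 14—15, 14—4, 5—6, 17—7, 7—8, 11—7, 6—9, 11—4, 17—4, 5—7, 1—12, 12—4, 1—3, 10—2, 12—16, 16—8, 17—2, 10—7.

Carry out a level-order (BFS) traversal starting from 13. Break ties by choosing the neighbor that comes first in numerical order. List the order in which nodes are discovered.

13 -> 0 -> 10 -> 16 -> 2 -> 7 -> 17 -> 4 -> 8 -> 12 -> 18 -> 5 -> 11 -> 3 -> 14 -> 9 -> 1 -> 6 -> 15

Visit 13; enqueue 0 → queue [0]
Visit 0; enqueue 10, 16 → queue [10, 16]
Visit 10; enqueue 2, 7, 17 → queue [16, 2, 7, 17]
Visit 16; enqueue 4, 8, 12 → queue [2, 7, 17, 4, 8, 12]
Visit 2; enqueue 18 → queue [7, 17, 4, 8, 12, 18]
Visit 7; enqueue 5, 11 → queue [17, 4, 8, 12, 18, 5, 11]
Visit 17 → queue [4, 8, 12, 18, 5, 11]
Visit 4; enqueue 3, 14 → queue [8, 12, 18, 5, 11, 3, 14]
Visit 8; enqueue 9 → queue [12, 18, 5, 11, 3, 14, 9]
Visit 12; enqueue 1 → queue [18, 5, 11, 3, 14, 9, 1]
Visit 18; enqueue 6 → queue [5, 11, 3, 14, 9, 1, 6]
Visit 5; enqueue 15 → queue [11, 3, 14, 9, 1, 6, 15]
Visit 11 → queue [3, 14, 9, 1, 6, 15]
Visit 3 → queue [14, 9, 1, 6, 15]
Visit 14 → queue [9, 1, 6, 15]
Visit 9 → queue [1, 6, 15]
Visit 1 → queue [6, 15]
Visit 6 → queue [15]
Visit 15 → queue []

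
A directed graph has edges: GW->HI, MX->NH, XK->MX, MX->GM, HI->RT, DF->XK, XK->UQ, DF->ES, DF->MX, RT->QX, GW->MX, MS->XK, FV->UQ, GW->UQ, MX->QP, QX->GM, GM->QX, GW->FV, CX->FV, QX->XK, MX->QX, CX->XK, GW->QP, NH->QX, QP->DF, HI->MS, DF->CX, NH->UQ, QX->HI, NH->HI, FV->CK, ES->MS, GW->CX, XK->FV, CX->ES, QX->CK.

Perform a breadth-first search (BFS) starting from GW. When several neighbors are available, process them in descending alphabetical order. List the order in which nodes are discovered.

GW, UQ, QP, MX, HI, FV, CX, DF, QX, NH, GM, RT, MS, CK, XK, ES

Visit GW; enqueue UQ, QP, MX, HI, FV, CX → queue [UQ, QP, MX, HI, FV, CX]
Visit UQ → queue [QP, MX, HI, FV, CX]
Visit QP; enqueue DF → queue [MX, HI, FV, CX, DF]
Visit MX; enqueue QX, NH, GM → queue [HI, FV, CX, DF, QX, NH, GM]
Visit HI; enqueue RT, MS → queue [FV, CX, DF, QX, NH, GM, RT, MS]
Visit FV; enqueue CK → queue [CX, DF, QX, NH, GM, RT, MS, CK]
Visit CX; enqueue XK, ES → queue [DF, QX, NH, GM, RT, MS, CK, XK, ES]
Visit DF → queue [QX, NH, GM, RT, MS, CK, XK, ES]
Visit QX → queue [NH, GM, RT, MS, CK, XK, ES]
Visit NH → queue [GM, RT, MS, CK, XK, ES]
Visit GM → queue [RT, MS, CK, XK, ES]
Visit RT → queue [MS, CK, XK, ES]
Visit MS → queue [CK, XK, ES]
Visit CK → queue [XK, ES]
Visit XK → queue [ES]
Visit ES → queue []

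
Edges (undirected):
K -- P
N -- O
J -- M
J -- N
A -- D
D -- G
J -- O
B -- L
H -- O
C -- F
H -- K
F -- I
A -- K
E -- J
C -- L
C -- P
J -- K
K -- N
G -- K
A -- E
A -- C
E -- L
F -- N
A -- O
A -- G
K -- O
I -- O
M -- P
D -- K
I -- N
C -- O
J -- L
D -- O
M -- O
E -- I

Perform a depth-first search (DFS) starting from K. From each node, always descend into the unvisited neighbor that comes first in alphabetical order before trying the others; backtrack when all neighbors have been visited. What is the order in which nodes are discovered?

K, A, C, F, I, E, J, L, B, M, O, D, G, H, N, P

Visit K
K → A
A → C
C → F
F → I
I → E
E → J
J → L
L → B
J → M
M → O
O → D
D → G
O → H
O → N
M → P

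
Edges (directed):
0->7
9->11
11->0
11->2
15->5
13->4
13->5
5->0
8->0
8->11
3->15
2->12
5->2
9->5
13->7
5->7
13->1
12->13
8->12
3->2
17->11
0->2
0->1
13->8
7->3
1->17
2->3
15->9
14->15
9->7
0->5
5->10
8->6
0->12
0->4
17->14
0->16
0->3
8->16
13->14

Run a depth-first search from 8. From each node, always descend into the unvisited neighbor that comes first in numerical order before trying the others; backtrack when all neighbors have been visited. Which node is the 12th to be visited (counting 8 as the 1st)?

Visit 8
8 → 0
0 → 1
1 → 17
17 → 11
11 → 2
2 → 3
3 → 15
15 → 5
5 → 7
5 → 10
15 → 9
2 → 12
12 → 13
13 → 4
13 → 14
0 → 16
8 → 6

Visit order: 8, 0, 1, 17, 11, 2, 3, 15, 5, 7, 10, 9, 12, 13, 4, 14, 16, 6

9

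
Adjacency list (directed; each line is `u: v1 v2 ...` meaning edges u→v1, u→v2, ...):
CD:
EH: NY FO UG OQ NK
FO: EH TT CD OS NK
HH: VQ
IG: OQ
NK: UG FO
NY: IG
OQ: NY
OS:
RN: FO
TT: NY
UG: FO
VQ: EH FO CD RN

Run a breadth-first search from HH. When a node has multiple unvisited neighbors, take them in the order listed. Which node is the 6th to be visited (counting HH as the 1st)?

RN

Visit HH; enqueue VQ → queue [VQ]
Visit VQ; enqueue EH, FO, CD, RN → queue [EH, FO, CD, RN]
Visit EH; enqueue NY, UG, OQ, NK → queue [FO, CD, RN, NY, UG, OQ, NK]
Visit FO; enqueue TT, OS → queue [CD, RN, NY, UG, OQ, NK, TT, OS]
Visit CD → queue [RN, NY, UG, OQ, NK, TT, OS]
Visit RN → queue [NY, UG, OQ, NK, TT, OS]
Visit NY; enqueue IG → queue [UG, OQ, NK, TT, OS, IG]
Visit UG → queue [OQ, NK, TT, OS, IG]
Visit OQ → queue [NK, TT, OS, IG]
Visit NK → queue [TT, OS, IG]
Visit TT → queue [OS, IG]
Visit OS → queue [IG]
Visit IG → queue []

Visit order: HH, VQ, EH, FO, CD, RN, NY, UG, OQ, NK, TT, OS, IG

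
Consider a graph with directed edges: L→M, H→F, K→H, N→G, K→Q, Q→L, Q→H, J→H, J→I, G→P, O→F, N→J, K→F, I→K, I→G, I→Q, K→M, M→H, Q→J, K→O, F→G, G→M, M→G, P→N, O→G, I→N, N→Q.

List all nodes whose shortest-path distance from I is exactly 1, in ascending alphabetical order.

Level 0: I
Level 1: G, K, N, Q
Level 2: F, H, J, L, M, O, P

G, K, N, Q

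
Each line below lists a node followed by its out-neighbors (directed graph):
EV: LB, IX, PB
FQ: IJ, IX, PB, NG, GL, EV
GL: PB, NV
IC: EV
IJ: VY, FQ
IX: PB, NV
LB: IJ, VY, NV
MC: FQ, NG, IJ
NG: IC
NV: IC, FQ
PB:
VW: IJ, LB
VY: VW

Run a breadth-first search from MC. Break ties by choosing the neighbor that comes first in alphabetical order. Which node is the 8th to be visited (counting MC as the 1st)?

Visit MC; enqueue FQ, IJ, NG → queue [FQ, IJ, NG]
Visit FQ; enqueue EV, GL, IX, PB → queue [IJ, NG, EV, GL, IX, PB]
Visit IJ; enqueue VY → queue [NG, EV, GL, IX, PB, VY]
Visit NG; enqueue IC → queue [EV, GL, IX, PB, VY, IC]
Visit EV; enqueue LB → queue [GL, IX, PB, VY, IC, LB]
Visit GL; enqueue NV → queue [IX, PB, VY, IC, LB, NV]
Visit IX → queue [PB, VY, IC, LB, NV]
Visit PB → queue [VY, IC, LB, NV]
Visit VY; enqueue VW → queue [IC, LB, NV, VW]
Visit IC → queue [LB, NV, VW]
Visit LB → queue [NV, VW]
Visit NV → queue [VW]
Visit VW → queue []

Visit order: MC, FQ, IJ, NG, EV, GL, IX, PB, VY, IC, LB, NV, VW

PB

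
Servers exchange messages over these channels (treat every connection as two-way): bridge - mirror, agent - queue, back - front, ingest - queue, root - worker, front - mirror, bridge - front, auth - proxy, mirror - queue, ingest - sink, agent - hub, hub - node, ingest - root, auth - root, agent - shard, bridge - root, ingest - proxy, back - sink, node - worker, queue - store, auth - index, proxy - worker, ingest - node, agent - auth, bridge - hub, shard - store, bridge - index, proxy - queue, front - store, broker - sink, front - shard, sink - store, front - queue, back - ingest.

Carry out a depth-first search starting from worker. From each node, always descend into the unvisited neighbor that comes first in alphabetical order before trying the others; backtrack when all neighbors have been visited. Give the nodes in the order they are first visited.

worker -> node -> hub -> agent -> auth -> index -> bridge -> front -> back -> ingest -> proxy -> queue -> mirror -> store -> shard -> sink -> broker -> root

Visit worker
worker → node
node → hub
hub → agent
agent → auth
auth → index
index → bridge
bridge → front
front → back
back → ingest
ingest → proxy
proxy → queue
queue → mirror
queue → store
store → shard
store → sink
sink → broker
ingest → root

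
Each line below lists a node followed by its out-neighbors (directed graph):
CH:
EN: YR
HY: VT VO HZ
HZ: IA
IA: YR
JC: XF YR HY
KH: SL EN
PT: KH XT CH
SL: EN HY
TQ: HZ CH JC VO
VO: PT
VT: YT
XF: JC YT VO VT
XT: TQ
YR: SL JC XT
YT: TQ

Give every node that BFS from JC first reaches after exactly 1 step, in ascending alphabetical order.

HY, XF, YR

Level 0: JC
Level 1: HY, XF, YR
Level 2: HZ, SL, VO, VT, XT, YT
Level 3: EN, IA, PT, TQ
Level 4: CH, KH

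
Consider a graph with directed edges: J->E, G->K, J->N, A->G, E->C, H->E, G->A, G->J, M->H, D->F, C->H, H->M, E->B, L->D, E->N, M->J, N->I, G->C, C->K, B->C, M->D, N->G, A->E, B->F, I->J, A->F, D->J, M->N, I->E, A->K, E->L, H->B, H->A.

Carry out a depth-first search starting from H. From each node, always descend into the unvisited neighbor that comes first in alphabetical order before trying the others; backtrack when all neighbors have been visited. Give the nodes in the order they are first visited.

H → A → E → B → C → K → F → L → D → J → N → G → I → M

Visit H
H → A
A → E
E → B
B → C
C → K
B → F
E → L
L → D
D → J
J → N
N → G
N → I
H → M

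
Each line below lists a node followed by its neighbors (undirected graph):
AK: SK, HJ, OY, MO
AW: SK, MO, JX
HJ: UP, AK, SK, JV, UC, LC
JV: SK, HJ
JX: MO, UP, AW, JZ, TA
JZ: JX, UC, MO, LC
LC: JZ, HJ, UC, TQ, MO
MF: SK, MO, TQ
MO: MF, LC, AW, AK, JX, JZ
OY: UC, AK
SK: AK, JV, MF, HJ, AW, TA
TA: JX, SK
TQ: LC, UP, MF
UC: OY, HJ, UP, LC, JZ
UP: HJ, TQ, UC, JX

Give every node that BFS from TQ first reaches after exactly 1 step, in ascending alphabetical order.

LC, MF, UP

Level 0: TQ
Level 1: LC, MF, UP
Level 2: HJ, JX, JZ, MO, SK, UC
Level 3: AK, AW, JV, OY, TA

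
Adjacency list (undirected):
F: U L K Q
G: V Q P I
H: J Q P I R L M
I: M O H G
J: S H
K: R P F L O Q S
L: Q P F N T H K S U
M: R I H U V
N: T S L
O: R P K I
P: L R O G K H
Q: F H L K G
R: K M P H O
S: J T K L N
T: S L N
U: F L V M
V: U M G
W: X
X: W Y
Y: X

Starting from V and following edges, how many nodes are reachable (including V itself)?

17

BFS from V visits: V, G, M, U, I, P, Q, H, R, F, L, O, K, J, N, S, T
Reachable nodes: 17 of 20 total.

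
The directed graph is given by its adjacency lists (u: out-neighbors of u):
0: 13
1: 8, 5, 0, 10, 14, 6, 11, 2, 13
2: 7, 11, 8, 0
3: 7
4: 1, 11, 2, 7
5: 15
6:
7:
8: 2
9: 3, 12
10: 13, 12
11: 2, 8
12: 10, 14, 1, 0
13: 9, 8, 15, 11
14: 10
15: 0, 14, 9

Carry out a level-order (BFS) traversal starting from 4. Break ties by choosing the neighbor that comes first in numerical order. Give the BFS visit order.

4 -> 1 -> 2 -> 7 -> 11 -> 0 -> 5 -> 6 -> 8 -> 10 -> 13 -> 14 -> 15 -> 12 -> 9 -> 3

Visit 4; enqueue 1, 2, 7, 11 → queue [1, 2, 7, 11]
Visit 1; enqueue 0, 5, 6, 8, 10, 13, 14 → queue [2, 7, 11, 0, 5, 6, 8, 10, 13, 14]
Visit 2 → queue [7, 11, 0, 5, 6, 8, 10, 13, 14]
Visit 7 → queue [11, 0, 5, 6, 8, 10, 13, 14]
Visit 11 → queue [0, 5, 6, 8, 10, 13, 14]
Visit 0 → queue [5, 6, 8, 10, 13, 14]
Visit 5; enqueue 15 → queue [6, 8, 10, 13, 14, 15]
Visit 6 → queue [8, 10, 13, 14, 15]
Visit 8 → queue [10, 13, 14, 15]
Visit 10; enqueue 12 → queue [13, 14, 15, 12]
Visit 13; enqueue 9 → queue [14, 15, 12, 9]
Visit 14 → queue [15, 12, 9]
Visit 15 → queue [12, 9]
Visit 12 → queue [9]
Visit 9; enqueue 3 → queue [3]
Visit 3 → queue []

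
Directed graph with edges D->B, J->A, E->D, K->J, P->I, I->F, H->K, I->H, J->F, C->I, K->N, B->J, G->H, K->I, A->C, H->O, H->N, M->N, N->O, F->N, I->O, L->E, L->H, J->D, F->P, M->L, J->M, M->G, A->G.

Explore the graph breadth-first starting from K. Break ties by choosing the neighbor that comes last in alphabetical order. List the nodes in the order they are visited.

Visit K; enqueue N, J, I → queue [N, J, I]
Visit N; enqueue O → queue [J, I, O]
Visit J; enqueue M, F, D, A → queue [I, O, M, F, D, A]
Visit I; enqueue H → queue [O, M, F, D, A, H]
Visit O → queue [M, F, D, A, H]
Visit M; enqueue L, G → queue [F, D, A, H, L, G]
Visit F; enqueue P → queue [D, A, H, L, G, P]
Visit D; enqueue B → queue [A, H, L, G, P, B]
Visit A; enqueue C → queue [H, L, G, P, B, C]
Visit H → queue [L, G, P, B, C]
Visit L; enqueue E → queue [G, P, B, C, E]
Visit G → queue [P, B, C, E]
Visit P → queue [B, C, E]
Visit B → queue [C, E]
Visit C → queue [E]
Visit E → queue []

K N J I O M F D A H L G P B C E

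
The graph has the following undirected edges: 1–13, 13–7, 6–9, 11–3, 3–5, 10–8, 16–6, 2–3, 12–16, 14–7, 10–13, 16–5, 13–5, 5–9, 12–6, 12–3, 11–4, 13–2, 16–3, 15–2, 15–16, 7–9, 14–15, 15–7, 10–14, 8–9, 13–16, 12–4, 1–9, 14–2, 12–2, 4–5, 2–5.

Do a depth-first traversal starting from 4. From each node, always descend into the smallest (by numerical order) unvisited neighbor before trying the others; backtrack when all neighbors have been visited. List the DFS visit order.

4 5 2 3 11 12 6 9 1 13 7 14 10 8 15 16

Visit 4
4 → 5
5 → 2
2 → 3
3 → 11
3 → 12
12 → 6
6 → 9
9 → 1
1 → 13
13 → 7
7 → 14
14 → 10
10 → 8
14 → 15
15 → 16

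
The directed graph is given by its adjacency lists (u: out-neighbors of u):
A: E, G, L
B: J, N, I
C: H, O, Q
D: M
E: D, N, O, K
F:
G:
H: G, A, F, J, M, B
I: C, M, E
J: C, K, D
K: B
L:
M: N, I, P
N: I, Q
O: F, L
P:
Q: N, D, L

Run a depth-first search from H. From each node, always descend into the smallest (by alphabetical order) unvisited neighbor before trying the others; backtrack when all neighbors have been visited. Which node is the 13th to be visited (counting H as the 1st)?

Visit H
H → A
A → E
E → D
D → M
M → I
I → C
C → O
O → F
O → L
C → Q
Q → N
M → P
E → K
K → B
B → J
A → G

Visit order: H, A, E, D, M, I, C, O, F, L, Q, N, P, K, B, J, G

P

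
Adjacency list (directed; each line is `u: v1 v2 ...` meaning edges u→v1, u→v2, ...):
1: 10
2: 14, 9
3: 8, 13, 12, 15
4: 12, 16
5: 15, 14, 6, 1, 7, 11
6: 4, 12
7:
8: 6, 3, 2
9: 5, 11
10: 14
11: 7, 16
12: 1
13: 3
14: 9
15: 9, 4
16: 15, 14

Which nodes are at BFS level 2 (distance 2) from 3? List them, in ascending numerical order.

Level 0: 3
Level 1: 8, 12, 13, 15
Level 2: 1, 2, 4, 6, 9
Level 3: 5, 10, 11, 14, 16
Level 4: 7

1, 2, 4, 6, 9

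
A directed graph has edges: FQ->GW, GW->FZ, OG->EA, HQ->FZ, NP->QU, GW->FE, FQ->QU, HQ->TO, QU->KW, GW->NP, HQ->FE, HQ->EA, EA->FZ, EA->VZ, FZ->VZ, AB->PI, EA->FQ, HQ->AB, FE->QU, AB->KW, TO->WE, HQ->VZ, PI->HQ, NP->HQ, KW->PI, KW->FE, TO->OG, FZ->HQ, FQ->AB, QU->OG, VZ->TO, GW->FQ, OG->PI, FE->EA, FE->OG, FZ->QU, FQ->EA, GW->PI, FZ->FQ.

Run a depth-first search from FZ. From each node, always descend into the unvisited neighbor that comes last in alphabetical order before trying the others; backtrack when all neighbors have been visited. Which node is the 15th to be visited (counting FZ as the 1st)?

Visit FZ
FZ → VZ
VZ → TO
TO → WE
TO → OG
OG → PI
PI → HQ
HQ → FE
FE → QU
QU → KW
FE → EA
EA → FQ
FQ → GW
GW → NP
FQ → AB

Visit order: FZ, VZ, TO, WE, OG, PI, HQ, FE, QU, KW, EA, FQ, GW, NP, AB

AB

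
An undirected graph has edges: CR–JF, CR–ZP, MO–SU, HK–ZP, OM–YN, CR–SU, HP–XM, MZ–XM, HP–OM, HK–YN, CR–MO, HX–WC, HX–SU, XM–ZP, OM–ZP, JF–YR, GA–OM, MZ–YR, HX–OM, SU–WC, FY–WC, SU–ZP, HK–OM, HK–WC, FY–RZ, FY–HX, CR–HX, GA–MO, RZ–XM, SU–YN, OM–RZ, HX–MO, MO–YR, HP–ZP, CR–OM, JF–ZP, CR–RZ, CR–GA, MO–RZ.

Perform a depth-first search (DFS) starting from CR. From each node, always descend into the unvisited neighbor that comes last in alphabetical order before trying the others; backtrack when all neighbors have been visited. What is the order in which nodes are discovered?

CR, ZP, XM, RZ, OM, YN, SU, WC, HX, MO, YR, MZ, JF, GA, FY, HK, HP

Visit CR
CR → ZP
ZP → XM
XM → RZ
RZ → OM
OM → YN
YN → SU
SU → WC
WC → HX
HX → MO
MO → YR
YR → MZ
YR → JF
MO → GA
HX → FY
WC → HK
OM → HP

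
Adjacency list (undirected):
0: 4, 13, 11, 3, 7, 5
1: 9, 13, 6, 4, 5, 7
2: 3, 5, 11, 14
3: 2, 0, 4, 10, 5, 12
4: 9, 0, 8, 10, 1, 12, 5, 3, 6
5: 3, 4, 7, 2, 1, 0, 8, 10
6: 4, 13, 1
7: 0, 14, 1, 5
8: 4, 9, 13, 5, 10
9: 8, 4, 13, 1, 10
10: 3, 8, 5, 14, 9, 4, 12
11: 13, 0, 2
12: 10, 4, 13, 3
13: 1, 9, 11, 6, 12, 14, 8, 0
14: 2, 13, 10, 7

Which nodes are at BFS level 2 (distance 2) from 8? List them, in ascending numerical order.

Level 0: 8
Level 1: 4, 5, 9, 10, 13
Level 2: 0, 1, 2, 3, 6, 7, 11, 12, 14

0, 1, 2, 3, 6, 7, 11, 12, 14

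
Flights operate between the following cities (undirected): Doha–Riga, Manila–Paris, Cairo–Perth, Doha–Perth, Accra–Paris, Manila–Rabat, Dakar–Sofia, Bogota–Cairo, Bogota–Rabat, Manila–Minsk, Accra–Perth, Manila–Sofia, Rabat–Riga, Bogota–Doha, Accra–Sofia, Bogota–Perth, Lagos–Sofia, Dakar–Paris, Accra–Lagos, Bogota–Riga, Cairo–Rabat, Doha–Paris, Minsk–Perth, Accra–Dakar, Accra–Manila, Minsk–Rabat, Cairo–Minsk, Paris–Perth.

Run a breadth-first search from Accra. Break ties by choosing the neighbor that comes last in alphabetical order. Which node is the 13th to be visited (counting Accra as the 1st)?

Riga

Visit Accra; enqueue Sofia, Perth, Paris, Manila, Lagos, Dakar → queue [Sofia, Perth, Paris, Manila, Lagos, Dakar]
Visit Sofia → queue [Perth, Paris, Manila, Lagos, Dakar]
Visit Perth; enqueue Minsk, Doha, Cairo, Bogota → queue [Paris, Manila, Lagos, Dakar, Minsk, Doha, Cairo, Bogota]
Visit Paris → queue [Manila, Lagos, Dakar, Minsk, Doha, Cairo, Bogota]
Visit Manila; enqueue Rabat → queue [Lagos, Dakar, Minsk, Doha, Cairo, Bogota, Rabat]
Visit Lagos → queue [Dakar, Minsk, Doha, Cairo, Bogota, Rabat]
Visit Dakar → queue [Minsk, Doha, Cairo, Bogota, Rabat]
Visit Minsk → queue [Doha, Cairo, Bogota, Rabat]
Visit Doha; enqueue Riga → queue [Cairo, Bogota, Rabat, Riga]
Visit Cairo → queue [Bogota, Rabat, Riga]
Visit Bogota → queue [Rabat, Riga]
Visit Rabat → queue [Riga]
Visit Riga → queue []

Visit order: Accra, Sofia, Perth, Paris, Manila, Lagos, Dakar, Minsk, Doha, Cairo, Bogota, Rabat, Riga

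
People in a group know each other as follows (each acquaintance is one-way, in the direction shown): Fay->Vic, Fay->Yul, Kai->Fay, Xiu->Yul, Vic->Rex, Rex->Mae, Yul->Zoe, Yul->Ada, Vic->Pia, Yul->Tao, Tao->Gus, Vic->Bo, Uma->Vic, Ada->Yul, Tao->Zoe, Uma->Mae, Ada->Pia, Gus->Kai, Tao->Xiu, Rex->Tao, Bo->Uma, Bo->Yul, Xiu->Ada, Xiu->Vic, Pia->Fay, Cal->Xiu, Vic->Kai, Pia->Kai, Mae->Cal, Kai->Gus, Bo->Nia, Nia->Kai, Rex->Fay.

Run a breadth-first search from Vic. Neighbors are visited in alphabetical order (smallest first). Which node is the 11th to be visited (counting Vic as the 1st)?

Visit Vic; enqueue Bo, Kai, Pia, Rex → queue [Bo, Kai, Pia, Rex]
Visit Bo; enqueue Nia, Uma, Yul → queue [Kai, Pia, Rex, Nia, Uma, Yul]
Visit Kai; enqueue Fay, Gus → queue [Pia, Rex, Nia, Uma, Yul, Fay, Gus]
Visit Pia → queue [Rex, Nia, Uma, Yul, Fay, Gus]
Visit Rex; enqueue Mae, Tao → queue [Nia, Uma, Yul, Fay, Gus, Mae, Tao]
Visit Nia → queue [Uma, Yul, Fay, Gus, Mae, Tao]
Visit Uma → queue [Yul, Fay, Gus, Mae, Tao]
Visit Yul; enqueue Ada, Zoe → queue [Fay, Gus, Mae, Tao, Ada, Zoe]
Visit Fay → queue [Gus, Mae, Tao, Ada, Zoe]
Visit Gus → queue [Mae, Tao, Ada, Zoe]
Visit Mae; enqueue Cal → queue [Tao, Ada, Zoe, Cal]
Visit Tao; enqueue Xiu → queue [Ada, Zoe, Cal, Xiu]
Visit Ada → queue [Zoe, Cal, Xiu]
Visit Zoe → queue [Cal, Xiu]
Visit Cal → queue [Xiu]
Visit Xiu → queue []

Visit order: Vic, Bo, Kai, Pia, Rex, Nia, Uma, Yul, Fay, Gus, Mae, Tao, Ada, Zoe, Cal, Xiu

Mae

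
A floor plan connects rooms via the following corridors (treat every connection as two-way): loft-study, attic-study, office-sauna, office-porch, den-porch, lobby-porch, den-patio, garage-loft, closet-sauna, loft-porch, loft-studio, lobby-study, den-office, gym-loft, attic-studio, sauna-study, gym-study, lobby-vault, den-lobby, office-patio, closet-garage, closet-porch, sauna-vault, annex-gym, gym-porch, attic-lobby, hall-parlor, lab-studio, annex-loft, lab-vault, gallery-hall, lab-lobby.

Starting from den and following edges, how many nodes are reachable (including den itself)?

16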